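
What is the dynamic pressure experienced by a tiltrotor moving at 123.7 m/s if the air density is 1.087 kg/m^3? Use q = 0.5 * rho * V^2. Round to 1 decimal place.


Step 1: V^2 = 123.7^2 = 15301.69
Step 2: q = 0.5 * 1.087 * 15301.69
Step 3: q = 8316.5 Pa

8316.5


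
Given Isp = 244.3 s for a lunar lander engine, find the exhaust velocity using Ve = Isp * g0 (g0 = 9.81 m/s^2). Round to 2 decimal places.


Step 1: Ve = Isp * g0 = 244.3 * 9.81
Step 2: Ve = 2396.58 m/s

2396.58


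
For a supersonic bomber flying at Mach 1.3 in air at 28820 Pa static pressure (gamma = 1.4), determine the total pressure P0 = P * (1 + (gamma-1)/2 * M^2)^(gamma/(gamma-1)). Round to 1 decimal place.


Step 1: (gamma-1)/2 * M^2 = 0.2 * 1.69 = 0.338
Step 2: 1 + 0.338 = 1.338
Step 3: Exponent gamma/(gamma-1) = 3.5
Step 4: P0 = 28820 * 1.338^3.5 = 79852.8 Pa

79852.8


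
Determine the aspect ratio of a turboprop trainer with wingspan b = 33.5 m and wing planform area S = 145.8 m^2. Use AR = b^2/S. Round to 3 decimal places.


Step 1: b^2 = 33.5^2 = 1122.25
Step 2: AR = 1122.25 / 145.8 = 7.697

7.697


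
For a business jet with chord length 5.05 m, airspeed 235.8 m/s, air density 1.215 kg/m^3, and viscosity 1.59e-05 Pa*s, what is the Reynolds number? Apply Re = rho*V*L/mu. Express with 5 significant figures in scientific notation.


Step 1: Numerator = rho * V * L = 1.215 * 235.8 * 5.05 = 1446.80985
Step 2: Re = 1446.80985 / 1.59e-05
Step 3: Re = 9.0994e+07

9.0994e+07


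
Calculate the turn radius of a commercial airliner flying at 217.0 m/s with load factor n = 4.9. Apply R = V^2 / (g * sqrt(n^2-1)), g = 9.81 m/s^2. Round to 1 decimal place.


Step 1: V^2 = 217.0^2 = 47089.0
Step 2: n^2 - 1 = 4.9^2 - 1 = 23.01
Step 3: sqrt(23.01) = 4.796874
Step 4: R = 47089.0 / (9.81 * 4.796874) = 1000.7 m

1000.7


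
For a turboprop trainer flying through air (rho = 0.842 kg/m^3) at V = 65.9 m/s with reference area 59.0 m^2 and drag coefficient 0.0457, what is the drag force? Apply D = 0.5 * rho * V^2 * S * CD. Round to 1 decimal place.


Step 1: Dynamic pressure q = 0.5 * 0.842 * 65.9^2 = 1828.323 Pa
Step 2: Drag D = q * S * CD = 1828.323 * 59.0 * 0.0457
Step 3: D = 4929.7 N

4929.7


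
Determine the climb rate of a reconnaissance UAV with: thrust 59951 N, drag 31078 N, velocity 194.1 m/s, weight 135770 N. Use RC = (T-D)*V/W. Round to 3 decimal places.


Step 1: Excess thrust = T - D = 59951 - 31078 = 28873 N
Step 2: Excess power = 28873 * 194.1 = 5604249.3 W
Step 3: RC = 5604249.3 / 135770 = 41.278 m/s

41.278


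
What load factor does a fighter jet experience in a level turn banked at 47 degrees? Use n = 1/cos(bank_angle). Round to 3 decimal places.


Step 1: Convert 47 degrees to radians = 0.820305
Step 2: cos(47 deg) = 0.681998
Step 3: n = 1 / 0.681998 = 1.466

1.466


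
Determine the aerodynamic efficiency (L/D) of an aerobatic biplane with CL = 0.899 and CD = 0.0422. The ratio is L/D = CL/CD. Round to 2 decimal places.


Step 1: L/D = CL / CD = 0.899 / 0.0422
Step 2: L/D = 21.30

21.30


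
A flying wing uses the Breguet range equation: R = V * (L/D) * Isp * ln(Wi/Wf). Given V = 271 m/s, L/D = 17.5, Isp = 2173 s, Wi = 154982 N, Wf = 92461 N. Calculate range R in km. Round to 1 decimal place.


Step 1: Coefficient = V * (L/D) * Isp = 271 * 17.5 * 2173 = 10305452.5 m
Step 2: Wi/Wf = 154982 / 92461 = 1.676188
Step 3: ln(1.676188) = 0.516522
Step 4: R = 10305452.5 * 0.516522 = 5322993.4 m = 5323.0 km

5323.0


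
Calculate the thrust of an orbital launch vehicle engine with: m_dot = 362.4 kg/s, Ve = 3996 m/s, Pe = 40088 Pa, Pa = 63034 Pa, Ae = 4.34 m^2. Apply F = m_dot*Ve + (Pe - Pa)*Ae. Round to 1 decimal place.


Step 1: Momentum thrust = m_dot * Ve = 362.4 * 3996 = 1448150.4 N
Step 2: Pressure thrust = (Pe - Pa) * Ae = (40088 - 63034) * 4.34 = -99585.64 N
Step 3: Total thrust F = 1448150.4 + -99585.64 = 1348564.8 N

1348564.8


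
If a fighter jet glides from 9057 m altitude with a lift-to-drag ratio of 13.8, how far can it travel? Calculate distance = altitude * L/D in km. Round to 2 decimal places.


Step 1: Glide distance = altitude * L/D = 9057 * 13.8 = 124986.6 m
Step 2: Convert to km: 124986.6 / 1000 = 124.99 km

124.99


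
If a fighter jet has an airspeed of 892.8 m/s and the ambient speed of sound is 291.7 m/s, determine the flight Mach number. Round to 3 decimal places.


Step 1: M = V / a = 892.8 / 291.7
Step 2: M = 3.061

3.061


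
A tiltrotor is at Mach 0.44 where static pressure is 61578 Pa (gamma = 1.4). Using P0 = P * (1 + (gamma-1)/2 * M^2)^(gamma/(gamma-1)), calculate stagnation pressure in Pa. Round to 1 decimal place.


Step 1: (gamma-1)/2 * M^2 = 0.2 * 0.1936 = 0.03872
Step 2: 1 + 0.03872 = 1.03872
Step 3: Exponent gamma/(gamma-1) = 3.5
Step 4: P0 = 61578 * 1.03872^3.5 = 70334.8 Pa

70334.8


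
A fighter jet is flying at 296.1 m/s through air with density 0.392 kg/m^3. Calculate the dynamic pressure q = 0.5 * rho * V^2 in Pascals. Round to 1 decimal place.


Step 1: V^2 = 296.1^2 = 87675.21
Step 2: q = 0.5 * 0.392 * 87675.21
Step 3: q = 17184.3 Pa

17184.3


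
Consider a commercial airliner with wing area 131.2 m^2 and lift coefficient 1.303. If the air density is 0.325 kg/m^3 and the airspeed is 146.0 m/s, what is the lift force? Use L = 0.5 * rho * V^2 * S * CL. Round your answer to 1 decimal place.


Step 1: Calculate dynamic pressure q = 0.5 * 0.325 * 146.0^2 = 0.5 * 0.325 * 21316.0 = 3463.85 Pa
Step 2: Multiply by wing area and lift coefficient: L = 3463.85 * 131.2 * 1.303
Step 3: L = 454457.12 * 1.303 = 592157.6 N

592157.6


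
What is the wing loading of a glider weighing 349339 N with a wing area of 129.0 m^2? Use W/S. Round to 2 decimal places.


Step 1: Wing loading = W / S = 349339 / 129.0
Step 2: Wing loading = 2708.05 N/m^2

2708.05


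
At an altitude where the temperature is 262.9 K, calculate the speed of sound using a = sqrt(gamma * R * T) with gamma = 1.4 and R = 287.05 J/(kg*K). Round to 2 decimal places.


Step 1: gamma * R * T = 1.4 * 287.05 * 262.9 = 105651.623
Step 2: a = sqrt(105651.623) = 325.04 m/s

325.04


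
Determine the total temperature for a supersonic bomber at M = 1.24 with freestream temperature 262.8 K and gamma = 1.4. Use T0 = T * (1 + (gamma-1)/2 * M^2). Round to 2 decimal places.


Step 1: (gamma-1)/2 = 0.2
Step 2: M^2 = 1.5376
Step 3: 1 + 0.2 * 1.5376 = 1.30752
Step 4: T0 = 262.8 * 1.30752 = 343.62 K

343.62


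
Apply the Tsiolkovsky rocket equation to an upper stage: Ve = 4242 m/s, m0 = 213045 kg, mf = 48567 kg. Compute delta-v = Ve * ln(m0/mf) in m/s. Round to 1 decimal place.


Step 1: Mass ratio m0/mf = 213045 / 48567 = 4.386621
Step 2: ln(4.386621) = 1.478559
Step 3: delta-v = 4242 * 1.478559 = 6272.0 m/s

6272.0


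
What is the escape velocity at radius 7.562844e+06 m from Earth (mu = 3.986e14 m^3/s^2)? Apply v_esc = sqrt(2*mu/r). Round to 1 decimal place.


Step 1: 2*mu/r = 2 * 3.986e14 / 7.562844e+06 = 105410081.1811
Step 2: v_esc = sqrt(105410081.1811) = 10266.9 m/s

10266.9


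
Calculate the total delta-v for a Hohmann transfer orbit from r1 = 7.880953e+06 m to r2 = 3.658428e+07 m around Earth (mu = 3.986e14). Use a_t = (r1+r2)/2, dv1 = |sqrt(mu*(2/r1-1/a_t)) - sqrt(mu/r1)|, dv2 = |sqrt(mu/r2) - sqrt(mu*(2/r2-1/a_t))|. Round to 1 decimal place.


Step 1: Transfer semi-major axis a_t = (7.880953e+06 + 3.658428e+07) / 2 = 2.223262e+07 m
Step 2: v1 (circular at r1) = sqrt(mu/r1) = 7111.8 m/s
Step 3: v_t1 = sqrt(mu*(2/r1 - 1/a_t)) = 9122.86 m/s
Step 4: dv1 = |9122.86 - 7111.8| = 2011.07 m/s
Step 5: v2 (circular at r2) = 3300.82 m/s, v_t2 = 1965.24 m/s
Step 6: dv2 = |3300.82 - 1965.24| = 1335.58 m/s
Step 7: Total delta-v = 2011.07 + 1335.58 = 3346.6 m/s

3346.6


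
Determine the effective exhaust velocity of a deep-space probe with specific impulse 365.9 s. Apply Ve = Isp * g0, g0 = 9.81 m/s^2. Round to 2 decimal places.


Step 1: Ve = Isp * g0 = 365.9 * 9.81
Step 2: Ve = 3589.48 m/s

3589.48


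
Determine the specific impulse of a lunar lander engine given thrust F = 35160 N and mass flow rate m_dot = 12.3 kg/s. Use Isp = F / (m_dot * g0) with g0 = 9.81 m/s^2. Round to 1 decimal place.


Step 1: m_dot * g0 = 12.3 * 9.81 = 120.66
Step 2: Isp = 35160 / 120.66 = 291.4 s

291.4


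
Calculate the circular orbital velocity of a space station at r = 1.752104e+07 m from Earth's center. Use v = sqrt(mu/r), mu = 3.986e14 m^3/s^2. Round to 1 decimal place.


Step 1: mu / r = 3.986e14 / 1.752104e+07 = 22749791.1083
Step 2: v = sqrt(22749791.1083) = 4769.7 m/s

4769.7


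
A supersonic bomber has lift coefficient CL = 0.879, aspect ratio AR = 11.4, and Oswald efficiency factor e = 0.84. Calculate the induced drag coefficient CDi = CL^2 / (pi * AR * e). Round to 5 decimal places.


Step 1: CL^2 = 0.879^2 = 0.772641
Step 2: pi * AR * e = 3.14159 * 11.4 * 0.84 = 30.083891
Step 3: CDi = 0.772641 / 30.083891 = 0.02568

0.02568


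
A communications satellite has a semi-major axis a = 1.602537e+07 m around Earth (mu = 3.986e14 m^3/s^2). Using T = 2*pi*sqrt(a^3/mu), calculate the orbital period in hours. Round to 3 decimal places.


Step 1: a^3 / mu = 4.115515e+21 / 3.986e14 = 1.032492e+07
Step 2: sqrt(1.032492e+07) = 3213.2421 s
Step 3: T = 2*pi * 3213.2421 = 20189.4 s
Step 4: T in hours = 20189.4 / 3600 = 5.608 hours

5.608


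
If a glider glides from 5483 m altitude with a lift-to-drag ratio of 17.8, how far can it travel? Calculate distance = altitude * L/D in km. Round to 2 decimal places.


Step 1: Glide distance = altitude * L/D = 5483 * 17.8 = 97597.4 m
Step 2: Convert to km: 97597.4 / 1000 = 97.60 km

97.60


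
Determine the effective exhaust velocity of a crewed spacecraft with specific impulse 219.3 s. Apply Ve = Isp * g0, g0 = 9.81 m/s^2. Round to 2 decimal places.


Step 1: Ve = Isp * g0 = 219.3 * 9.81
Step 2: Ve = 2151.33 m/s

2151.33


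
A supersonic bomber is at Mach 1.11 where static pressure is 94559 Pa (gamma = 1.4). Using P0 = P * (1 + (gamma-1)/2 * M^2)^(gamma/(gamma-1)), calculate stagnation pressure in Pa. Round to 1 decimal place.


Step 1: (gamma-1)/2 * M^2 = 0.2 * 1.2321 = 0.24642
Step 2: 1 + 0.24642 = 1.24642
Step 3: Exponent gamma/(gamma-1) = 3.5
Step 4: P0 = 94559 * 1.24642^3.5 = 204422.3 Pa

204422.3


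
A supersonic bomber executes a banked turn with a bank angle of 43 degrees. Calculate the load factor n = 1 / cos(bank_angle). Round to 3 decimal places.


Step 1: Convert 43 degrees to radians = 0.750492
Step 2: cos(43 deg) = 0.731354
Step 3: n = 1 / 0.731354 = 1.367

1.367


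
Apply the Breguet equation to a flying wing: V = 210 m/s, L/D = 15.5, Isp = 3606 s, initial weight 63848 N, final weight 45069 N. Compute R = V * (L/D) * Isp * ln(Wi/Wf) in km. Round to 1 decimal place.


Step 1: Coefficient = V * (L/D) * Isp = 210 * 15.5 * 3606 = 11737530.0 m
Step 2: Wi/Wf = 63848 / 45069 = 1.416672
Step 3: ln(1.416672) = 0.348311
Step 4: R = 11737530.0 * 0.348311 = 4088306.2 m = 4088.3 km

4088.3


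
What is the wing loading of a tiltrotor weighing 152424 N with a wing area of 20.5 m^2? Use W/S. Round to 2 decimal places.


Step 1: Wing loading = W / S = 152424 / 20.5
Step 2: Wing loading = 7435.32 N/m^2

7435.32


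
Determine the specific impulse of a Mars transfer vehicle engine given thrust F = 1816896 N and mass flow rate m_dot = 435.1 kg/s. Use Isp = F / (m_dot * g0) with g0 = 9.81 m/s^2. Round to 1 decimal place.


Step 1: m_dot * g0 = 435.1 * 9.81 = 4268.33
Step 2: Isp = 1816896 / 4268.33 = 425.7 s

425.7


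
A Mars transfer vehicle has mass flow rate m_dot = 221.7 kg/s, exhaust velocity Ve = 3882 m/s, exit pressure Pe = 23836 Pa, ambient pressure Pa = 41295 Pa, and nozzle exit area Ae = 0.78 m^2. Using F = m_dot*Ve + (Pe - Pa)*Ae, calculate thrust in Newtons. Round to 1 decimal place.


Step 1: Momentum thrust = m_dot * Ve = 221.7 * 3882 = 860639.4 N
Step 2: Pressure thrust = (Pe - Pa) * Ae = (23836 - 41295) * 0.78 = -13618.02 N
Step 3: Total thrust F = 860639.4 + -13618.02 = 847021.4 N

847021.4


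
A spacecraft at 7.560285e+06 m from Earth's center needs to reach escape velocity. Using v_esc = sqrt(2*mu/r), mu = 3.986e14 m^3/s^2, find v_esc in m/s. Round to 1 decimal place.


Step 1: 2*mu/r = 2 * 3.986e14 / 7.560285e+06 = 105445760.3119
Step 2: v_esc = sqrt(105445760.3119) = 10268.7 m/s

10268.7


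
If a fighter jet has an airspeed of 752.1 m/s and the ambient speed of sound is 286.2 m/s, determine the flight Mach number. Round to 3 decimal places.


Step 1: M = V / a = 752.1 / 286.2
Step 2: M = 2.628

2.628


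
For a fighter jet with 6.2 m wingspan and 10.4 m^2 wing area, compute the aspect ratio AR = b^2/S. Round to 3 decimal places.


Step 1: b^2 = 6.2^2 = 38.44
Step 2: AR = 38.44 / 10.4 = 3.696

3.696


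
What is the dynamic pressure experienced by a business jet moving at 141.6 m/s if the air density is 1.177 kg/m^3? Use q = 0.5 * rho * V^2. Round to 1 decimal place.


Step 1: V^2 = 141.6^2 = 20050.56
Step 2: q = 0.5 * 1.177 * 20050.56
Step 3: q = 11799.8 Pa

11799.8


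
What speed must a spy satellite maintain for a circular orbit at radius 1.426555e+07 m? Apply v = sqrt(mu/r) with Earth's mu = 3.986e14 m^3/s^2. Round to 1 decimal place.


Step 1: mu / r = 3.986e14 / 1.426555e+07 = 27941439.3416
Step 2: v = sqrt(27941439.3416) = 5286.0 m/s

5286.0


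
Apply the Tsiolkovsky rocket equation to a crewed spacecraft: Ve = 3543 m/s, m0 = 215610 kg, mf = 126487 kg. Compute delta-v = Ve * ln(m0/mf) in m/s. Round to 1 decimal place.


Step 1: Mass ratio m0/mf = 215610 / 126487 = 1.704602
Step 2: ln(1.704602) = 0.533332
Step 3: delta-v = 3543 * 0.533332 = 1889.6 m/s

1889.6


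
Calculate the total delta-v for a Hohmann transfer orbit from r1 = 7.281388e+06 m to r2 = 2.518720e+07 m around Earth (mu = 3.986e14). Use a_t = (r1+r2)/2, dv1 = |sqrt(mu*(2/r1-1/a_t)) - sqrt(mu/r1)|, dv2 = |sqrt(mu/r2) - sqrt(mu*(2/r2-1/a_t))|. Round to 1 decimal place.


Step 1: Transfer semi-major axis a_t = (7.281388e+06 + 2.518720e+07) / 2 = 1.623429e+07 m
Step 2: v1 (circular at r1) = sqrt(mu/r1) = 7398.8 m/s
Step 3: v_t1 = sqrt(mu*(2/r1 - 1/a_t)) = 9215.84 m/s
Step 4: dv1 = |9215.84 - 7398.8| = 1817.03 m/s
Step 5: v2 (circular at r2) = 3978.13 m/s, v_t2 = 2664.21 m/s
Step 6: dv2 = |3978.13 - 2664.21| = 1313.91 m/s
Step 7: Total delta-v = 1817.03 + 1313.91 = 3130.9 m/s

3130.9


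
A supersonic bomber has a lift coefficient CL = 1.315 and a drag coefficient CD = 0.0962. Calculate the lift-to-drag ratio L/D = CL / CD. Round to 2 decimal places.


Step 1: L/D = CL / CD = 1.315 / 0.0962
Step 2: L/D = 13.67

13.67


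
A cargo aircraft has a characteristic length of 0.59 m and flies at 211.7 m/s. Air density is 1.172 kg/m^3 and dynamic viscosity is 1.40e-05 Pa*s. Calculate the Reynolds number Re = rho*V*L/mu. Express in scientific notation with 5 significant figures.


Step 1: Numerator = rho * V * L = 1.172 * 211.7 * 0.59 = 146.386316
Step 2: Re = 146.386316 / 1.40e-05
Step 3: Re = 1.0456e+07

1.0456e+07


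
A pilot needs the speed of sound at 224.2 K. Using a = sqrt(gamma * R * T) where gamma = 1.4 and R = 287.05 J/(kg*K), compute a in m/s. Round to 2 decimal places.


Step 1: gamma * R * T = 1.4 * 287.05 * 224.2 = 90099.254
Step 2: a = sqrt(90099.254) = 300.17 m/s

300.17


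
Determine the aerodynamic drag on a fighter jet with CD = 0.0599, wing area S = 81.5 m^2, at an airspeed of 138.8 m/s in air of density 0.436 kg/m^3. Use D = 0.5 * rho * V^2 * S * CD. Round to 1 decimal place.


Step 1: Dynamic pressure q = 0.5 * 0.436 * 138.8^2 = 4199.8659 Pa
Step 2: Drag D = q * S * CD = 4199.8659 * 81.5 * 0.0599
Step 3: D = 20503.1 N

20503.1


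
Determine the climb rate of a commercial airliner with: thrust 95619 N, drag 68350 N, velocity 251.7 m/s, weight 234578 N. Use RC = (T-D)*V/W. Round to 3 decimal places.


Step 1: Excess thrust = T - D = 95619 - 68350 = 27269 N
Step 2: Excess power = 27269 * 251.7 = 6863607.3 W
Step 3: RC = 6863607.3 / 234578 = 29.259 m/s

29.259


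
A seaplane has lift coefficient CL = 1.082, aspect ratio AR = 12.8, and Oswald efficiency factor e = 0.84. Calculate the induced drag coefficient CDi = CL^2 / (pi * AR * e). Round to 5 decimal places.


Step 1: CL^2 = 1.082^2 = 1.170724
Step 2: pi * AR * e = 3.14159 * 12.8 * 0.84 = 33.778404
Step 3: CDi = 1.170724 / 33.778404 = 0.03466

0.03466


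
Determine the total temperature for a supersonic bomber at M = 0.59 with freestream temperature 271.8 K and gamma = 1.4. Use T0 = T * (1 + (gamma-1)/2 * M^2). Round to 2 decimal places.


Step 1: (gamma-1)/2 = 0.2
Step 2: M^2 = 0.3481
Step 3: 1 + 0.2 * 0.3481 = 1.06962
Step 4: T0 = 271.8 * 1.06962 = 290.72 K

290.72


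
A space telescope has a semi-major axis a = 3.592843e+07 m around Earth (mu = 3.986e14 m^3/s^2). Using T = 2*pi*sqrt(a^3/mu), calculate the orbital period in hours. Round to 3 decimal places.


Step 1: a^3 / mu = 4.637829e+22 / 3.986e14 = 1.163530e+08
Step 2: sqrt(1.163530e+08) = 10786.7028 s
Step 3: T = 2*pi * 10786.7028 = 67774.85 s
Step 4: T in hours = 67774.85 / 3600 = 18.826 hours

18.826


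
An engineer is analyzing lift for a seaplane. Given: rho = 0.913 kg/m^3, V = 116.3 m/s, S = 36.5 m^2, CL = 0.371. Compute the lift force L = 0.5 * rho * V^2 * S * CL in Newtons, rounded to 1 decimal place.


Step 1: Calculate dynamic pressure q = 0.5 * 0.913 * 116.3^2 = 0.5 * 0.913 * 13525.69 = 6174.4775 Pa
Step 2: Multiply by wing area and lift coefficient: L = 6174.4775 * 36.5 * 0.371
Step 3: L = 225368.4282 * 0.371 = 83611.7 N

83611.7


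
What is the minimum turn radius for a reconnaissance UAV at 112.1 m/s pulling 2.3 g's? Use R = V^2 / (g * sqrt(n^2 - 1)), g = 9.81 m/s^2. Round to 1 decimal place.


Step 1: V^2 = 112.1^2 = 12566.41
Step 2: n^2 - 1 = 2.3^2 - 1 = 4.29
Step 3: sqrt(4.29) = 2.071232
Step 4: R = 12566.41 / (9.81 * 2.071232) = 618.5 m

618.5


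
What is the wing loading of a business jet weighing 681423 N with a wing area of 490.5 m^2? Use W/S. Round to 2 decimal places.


Step 1: Wing loading = W / S = 681423 / 490.5
Step 2: Wing loading = 1389.24 N/m^2

1389.24


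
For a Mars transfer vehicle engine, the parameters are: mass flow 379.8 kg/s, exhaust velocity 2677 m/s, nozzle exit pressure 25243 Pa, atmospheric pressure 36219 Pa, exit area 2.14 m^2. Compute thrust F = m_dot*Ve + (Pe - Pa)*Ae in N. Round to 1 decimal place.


Step 1: Momentum thrust = m_dot * Ve = 379.8 * 2677 = 1016724.6 N
Step 2: Pressure thrust = (Pe - Pa) * Ae = (25243 - 36219) * 2.14 = -23488.64 N
Step 3: Total thrust F = 1016724.6 + -23488.64 = 993236.0 N

993236.0


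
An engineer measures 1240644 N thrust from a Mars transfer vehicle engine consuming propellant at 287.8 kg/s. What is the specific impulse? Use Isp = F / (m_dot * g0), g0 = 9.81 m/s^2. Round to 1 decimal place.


Step 1: m_dot * g0 = 287.8 * 9.81 = 2823.32
Step 2: Isp = 1240644 / 2823.32 = 439.4 s

439.4


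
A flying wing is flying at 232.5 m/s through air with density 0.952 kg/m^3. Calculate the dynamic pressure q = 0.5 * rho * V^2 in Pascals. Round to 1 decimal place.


Step 1: V^2 = 232.5^2 = 54056.25
Step 2: q = 0.5 * 0.952 * 54056.25
Step 3: q = 25730.8 Pa

25730.8


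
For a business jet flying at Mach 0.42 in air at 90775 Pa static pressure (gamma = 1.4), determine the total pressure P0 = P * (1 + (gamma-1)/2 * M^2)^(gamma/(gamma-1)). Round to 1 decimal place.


Step 1: (gamma-1)/2 * M^2 = 0.2 * 0.1764 = 0.03528
Step 2: 1 + 0.03528 = 1.03528
Step 3: Exponent gamma/(gamma-1) = 3.5
Step 4: P0 = 90775 * 1.03528^3.5 = 102487.0 Pa

102487.0


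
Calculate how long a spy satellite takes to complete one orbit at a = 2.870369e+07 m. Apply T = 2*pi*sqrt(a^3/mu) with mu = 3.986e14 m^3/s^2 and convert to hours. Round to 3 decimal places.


Step 1: a^3 / mu = 2.364902e+22 / 3.986e14 = 5.933021e+07
Step 2: sqrt(5.933021e+07) = 7702.6107 s
Step 3: T = 2*pi * 7702.6107 = 48396.93 s
Step 4: T in hours = 48396.93 / 3600 = 13.444 hours

13.444


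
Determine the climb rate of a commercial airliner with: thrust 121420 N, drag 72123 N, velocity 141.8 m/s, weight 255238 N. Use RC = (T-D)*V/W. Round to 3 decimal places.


Step 1: Excess thrust = T - D = 121420 - 72123 = 49297 N
Step 2: Excess power = 49297 * 141.8 = 6990314.6 W
Step 3: RC = 6990314.6 / 255238 = 27.387 m/s

27.387


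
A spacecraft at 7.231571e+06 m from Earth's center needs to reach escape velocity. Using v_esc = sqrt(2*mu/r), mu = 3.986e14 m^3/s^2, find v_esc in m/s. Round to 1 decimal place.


Step 1: 2*mu/r = 2 * 3.986e14 / 7.231571e+06 = 110238840.2188
Step 2: v_esc = sqrt(110238840.2188) = 10499.5 m/s

10499.5


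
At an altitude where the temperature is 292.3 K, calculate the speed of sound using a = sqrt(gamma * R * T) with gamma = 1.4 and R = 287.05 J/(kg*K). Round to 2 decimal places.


Step 1: gamma * R * T = 1.4 * 287.05 * 292.3 = 117466.601
Step 2: a = sqrt(117466.601) = 342.73 m/s

342.73


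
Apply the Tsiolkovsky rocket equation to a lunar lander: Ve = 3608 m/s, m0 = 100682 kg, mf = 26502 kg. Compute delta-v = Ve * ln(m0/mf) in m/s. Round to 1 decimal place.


Step 1: Mass ratio m0/mf = 100682 / 26502 = 3.799034
Step 2: ln(3.799034) = 1.334747
Step 3: delta-v = 3608 * 1.334747 = 4815.8 m/s

4815.8


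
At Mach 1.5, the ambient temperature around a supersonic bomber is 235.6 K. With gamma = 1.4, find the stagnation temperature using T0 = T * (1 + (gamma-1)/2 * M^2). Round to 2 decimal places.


Step 1: (gamma-1)/2 = 0.2
Step 2: M^2 = 2.25
Step 3: 1 + 0.2 * 2.25 = 1.45
Step 4: T0 = 235.6 * 1.45 = 341.62 K

341.62


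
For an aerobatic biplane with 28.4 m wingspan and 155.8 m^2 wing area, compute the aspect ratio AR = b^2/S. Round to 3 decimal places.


Step 1: b^2 = 28.4^2 = 806.56
Step 2: AR = 806.56 / 155.8 = 5.177

5.177


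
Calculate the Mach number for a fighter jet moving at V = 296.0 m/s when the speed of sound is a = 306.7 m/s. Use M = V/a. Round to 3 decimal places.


Step 1: M = V / a = 296.0 / 306.7
Step 2: M = 0.965

0.965


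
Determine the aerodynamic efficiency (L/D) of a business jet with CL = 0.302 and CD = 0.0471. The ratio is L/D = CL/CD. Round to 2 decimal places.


Step 1: L/D = CL / CD = 0.302 / 0.0471
Step 2: L/D = 6.41

6.41


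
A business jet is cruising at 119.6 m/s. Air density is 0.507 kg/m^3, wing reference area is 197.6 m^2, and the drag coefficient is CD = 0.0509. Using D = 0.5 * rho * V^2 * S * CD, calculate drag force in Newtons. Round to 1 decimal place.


Step 1: Dynamic pressure q = 0.5 * 0.507 * 119.6^2 = 3626.1046 Pa
Step 2: Drag D = q * S * CD = 3626.1046 * 197.6 * 0.0509
Step 3: D = 36470.8 N

36470.8


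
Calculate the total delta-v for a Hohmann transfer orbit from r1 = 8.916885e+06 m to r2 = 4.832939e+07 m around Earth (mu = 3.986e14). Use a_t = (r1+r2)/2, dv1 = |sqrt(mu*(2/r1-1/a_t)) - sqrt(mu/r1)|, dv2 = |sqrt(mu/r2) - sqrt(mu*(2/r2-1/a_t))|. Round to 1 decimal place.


Step 1: Transfer semi-major axis a_t = (8.916885e+06 + 4.832939e+07) / 2 = 2.862314e+07 m
Step 2: v1 (circular at r1) = sqrt(mu/r1) = 6685.93 m/s
Step 3: v_t1 = sqrt(mu*(2/r1 - 1/a_t)) = 8687.79 m/s
Step 4: dv1 = |8687.79 - 6685.93| = 2001.85 m/s
Step 5: v2 (circular at r2) = 2871.86 m/s, v_t2 = 1602.92 m/s
Step 6: dv2 = |2871.86 - 1602.92| = 1268.94 m/s
Step 7: Total delta-v = 2001.85 + 1268.94 = 3270.8 m/s

3270.8


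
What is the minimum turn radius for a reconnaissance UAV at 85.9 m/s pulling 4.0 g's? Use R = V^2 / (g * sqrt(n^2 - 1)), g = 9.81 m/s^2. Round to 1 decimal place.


Step 1: V^2 = 85.9^2 = 7378.81
Step 2: n^2 - 1 = 4.0^2 - 1 = 15.0
Step 3: sqrt(15.0) = 3.872983
Step 4: R = 7378.81 / (9.81 * 3.872983) = 194.2 m

194.2


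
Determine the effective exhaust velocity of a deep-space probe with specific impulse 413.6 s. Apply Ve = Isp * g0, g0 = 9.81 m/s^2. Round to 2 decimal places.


Step 1: Ve = Isp * g0 = 413.6 * 9.81
Step 2: Ve = 4057.42 m/s

4057.42


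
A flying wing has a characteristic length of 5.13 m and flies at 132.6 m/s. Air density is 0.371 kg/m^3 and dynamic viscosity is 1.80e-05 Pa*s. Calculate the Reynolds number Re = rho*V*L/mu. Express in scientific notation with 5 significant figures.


Step 1: Numerator = rho * V * L = 0.371 * 132.6 * 5.13 = 252.368298
Step 2: Re = 252.368298 / 1.80e-05
Step 3: Re = 1.4020e+07

1.4020e+07


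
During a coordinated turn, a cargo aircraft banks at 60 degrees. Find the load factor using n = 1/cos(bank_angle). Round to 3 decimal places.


Step 1: Convert 60 degrees to radians = 1.047198
Step 2: cos(60 deg) = 0.5
Step 3: n = 1 / 0.5 = 2.000

2.000


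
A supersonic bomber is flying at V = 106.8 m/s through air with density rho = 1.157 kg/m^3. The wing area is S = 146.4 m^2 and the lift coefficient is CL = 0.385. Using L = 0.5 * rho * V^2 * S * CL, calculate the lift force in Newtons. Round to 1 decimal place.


Step 1: Calculate dynamic pressure q = 0.5 * 1.157 * 106.8^2 = 0.5 * 1.157 * 11406.24 = 6598.5098 Pa
Step 2: Multiply by wing area and lift coefficient: L = 6598.5098 * 146.4 * 0.385
Step 3: L = 966021.8406 * 0.385 = 371918.4 N

371918.4


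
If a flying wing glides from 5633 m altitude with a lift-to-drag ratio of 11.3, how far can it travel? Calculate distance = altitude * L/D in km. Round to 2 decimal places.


Step 1: Glide distance = altitude * L/D = 5633 * 11.3 = 63652.9 m
Step 2: Convert to km: 63652.9 / 1000 = 63.65 km

63.65


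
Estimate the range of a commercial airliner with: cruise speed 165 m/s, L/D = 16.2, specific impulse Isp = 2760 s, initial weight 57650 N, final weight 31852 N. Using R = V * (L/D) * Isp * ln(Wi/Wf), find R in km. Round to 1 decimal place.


Step 1: Coefficient = V * (L/D) * Isp = 165 * 16.2 * 2760 = 7377480.0 m
Step 2: Wi/Wf = 57650 / 31852 = 1.809933
Step 3: ln(1.809933) = 0.59329
Step 4: R = 7377480.0 * 0.59329 = 4376985.6 m = 4377.0 km

4377.0


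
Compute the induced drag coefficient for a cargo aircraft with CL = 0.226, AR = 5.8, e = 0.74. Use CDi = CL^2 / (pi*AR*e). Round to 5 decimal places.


Step 1: CL^2 = 0.226^2 = 0.051076
Step 2: pi * AR * e = 3.14159 * 5.8 * 0.74 = 13.483716
Step 3: CDi = 0.051076 / 13.483716 = 0.00379

0.00379


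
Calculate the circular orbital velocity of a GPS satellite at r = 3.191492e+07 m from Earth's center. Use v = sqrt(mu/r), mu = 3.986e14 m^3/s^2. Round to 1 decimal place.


Step 1: mu / r = 3.986e14 / 3.191492e+07 = 12489456.342
Step 2: v = sqrt(12489456.342) = 3534.0 m/s

3534.0


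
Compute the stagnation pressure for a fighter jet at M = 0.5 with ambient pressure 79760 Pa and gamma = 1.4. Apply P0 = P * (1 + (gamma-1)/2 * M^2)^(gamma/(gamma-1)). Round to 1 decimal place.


Step 1: (gamma-1)/2 * M^2 = 0.2 * 0.25 = 0.05
Step 2: 1 + 0.05 = 1.05
Step 3: Exponent gamma/(gamma-1) = 3.5
Step 4: P0 = 79760 * 1.05^3.5 = 94612.3 Pa

94612.3


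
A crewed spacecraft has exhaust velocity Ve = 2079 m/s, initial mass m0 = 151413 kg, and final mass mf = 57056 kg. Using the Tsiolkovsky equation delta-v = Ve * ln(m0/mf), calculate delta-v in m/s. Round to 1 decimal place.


Step 1: Mass ratio m0/mf = 151413 / 57056 = 2.653761
Step 2: ln(2.653761) = 0.975978
Step 3: delta-v = 2079 * 0.975978 = 2029.1 m/s

2029.1


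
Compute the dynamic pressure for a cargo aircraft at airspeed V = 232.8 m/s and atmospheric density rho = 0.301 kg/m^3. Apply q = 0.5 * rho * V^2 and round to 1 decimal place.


Step 1: V^2 = 232.8^2 = 54195.84
Step 2: q = 0.5 * 0.301 * 54195.84
Step 3: q = 8156.5 Pa

8156.5


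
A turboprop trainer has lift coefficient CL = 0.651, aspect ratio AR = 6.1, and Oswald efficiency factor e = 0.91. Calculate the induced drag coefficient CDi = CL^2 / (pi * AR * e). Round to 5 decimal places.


Step 1: CL^2 = 0.651^2 = 0.423801
Step 2: pi * AR * e = 3.14159 * 6.1 * 0.91 = 17.438981
Step 3: CDi = 0.423801 / 17.438981 = 0.02430

0.02430


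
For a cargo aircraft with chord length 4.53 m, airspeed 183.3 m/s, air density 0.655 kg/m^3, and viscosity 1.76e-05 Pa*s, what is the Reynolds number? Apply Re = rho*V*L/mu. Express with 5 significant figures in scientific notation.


Step 1: Numerator = rho * V * L = 0.655 * 183.3 * 4.53 = 543.878595
Step 2: Re = 543.878595 / 1.76e-05
Step 3: Re = 3.0902e+07

3.0902e+07


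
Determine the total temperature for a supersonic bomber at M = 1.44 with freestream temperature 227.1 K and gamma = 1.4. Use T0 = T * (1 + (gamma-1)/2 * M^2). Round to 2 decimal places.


Step 1: (gamma-1)/2 = 0.2
Step 2: M^2 = 2.0736
Step 3: 1 + 0.2 * 2.0736 = 1.41472
Step 4: T0 = 227.1 * 1.41472 = 321.28 K

321.28


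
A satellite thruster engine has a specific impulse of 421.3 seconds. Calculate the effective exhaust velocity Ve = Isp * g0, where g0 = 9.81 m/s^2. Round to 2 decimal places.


Step 1: Ve = Isp * g0 = 421.3 * 9.81
Step 2: Ve = 4132.95 m/s

4132.95


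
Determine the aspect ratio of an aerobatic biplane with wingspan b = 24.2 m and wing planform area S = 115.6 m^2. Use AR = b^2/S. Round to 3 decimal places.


Step 1: b^2 = 24.2^2 = 585.64
Step 2: AR = 585.64 / 115.6 = 5.066

5.066


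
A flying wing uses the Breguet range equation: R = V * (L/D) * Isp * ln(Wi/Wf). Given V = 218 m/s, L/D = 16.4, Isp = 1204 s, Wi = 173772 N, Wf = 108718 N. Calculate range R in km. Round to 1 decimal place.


Step 1: Coefficient = V * (L/D) * Isp = 218 * 16.4 * 1204 = 4304540.8 m
Step 2: Wi/Wf = 173772 / 108718 = 1.598374
Step 3: ln(1.598374) = 0.468987
Step 4: R = 4304540.8 * 0.468987 = 2018772.5 m = 2018.8 km

2018.8


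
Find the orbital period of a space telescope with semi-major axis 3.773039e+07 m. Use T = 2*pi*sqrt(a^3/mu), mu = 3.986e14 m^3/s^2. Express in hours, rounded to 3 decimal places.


Step 1: a^3 / mu = 5.371232e+22 / 3.986e14 = 1.347524e+08
Step 2: sqrt(1.347524e+08) = 11608.2912 s
Step 3: T = 2*pi * 11608.2912 = 72937.04 s
Step 4: T in hours = 72937.04 / 3600 = 20.260 hours

20.260


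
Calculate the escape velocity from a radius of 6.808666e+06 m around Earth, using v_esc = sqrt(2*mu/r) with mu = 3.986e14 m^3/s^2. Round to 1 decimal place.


Step 1: 2*mu/r = 2 * 3.986e14 / 6.808666e+06 = 117086078.2421
Step 2: v_esc = sqrt(117086078.2421) = 10820.6 m/s

10820.6


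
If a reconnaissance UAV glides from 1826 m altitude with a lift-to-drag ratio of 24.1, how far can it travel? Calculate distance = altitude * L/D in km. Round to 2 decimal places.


Step 1: Glide distance = altitude * L/D = 1826 * 24.1 = 44006.6 m
Step 2: Convert to km: 44006.6 / 1000 = 44.01 km

44.01


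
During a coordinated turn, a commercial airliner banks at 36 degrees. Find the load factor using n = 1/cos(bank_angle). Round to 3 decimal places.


Step 1: Convert 36 degrees to radians = 0.628319
Step 2: cos(36 deg) = 0.809017
Step 3: n = 1 / 0.809017 = 1.236

1.236


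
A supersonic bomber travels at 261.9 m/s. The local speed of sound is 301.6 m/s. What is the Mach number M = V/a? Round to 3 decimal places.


Step 1: M = V / a = 261.9 / 301.6
Step 2: M = 0.868

0.868


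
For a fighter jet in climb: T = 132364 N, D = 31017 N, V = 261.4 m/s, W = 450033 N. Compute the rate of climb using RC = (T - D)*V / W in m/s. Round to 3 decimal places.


Step 1: Excess thrust = T - D = 132364 - 31017 = 101347 N
Step 2: Excess power = 101347 * 261.4 = 26492105.8 W
Step 3: RC = 26492105.8 / 450033 = 58.867 m/s

58.867


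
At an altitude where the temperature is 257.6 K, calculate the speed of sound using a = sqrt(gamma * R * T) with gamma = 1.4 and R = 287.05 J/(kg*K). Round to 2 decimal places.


Step 1: gamma * R * T = 1.4 * 287.05 * 257.6 = 103521.712
Step 2: a = sqrt(103521.712) = 321.75 m/s

321.75


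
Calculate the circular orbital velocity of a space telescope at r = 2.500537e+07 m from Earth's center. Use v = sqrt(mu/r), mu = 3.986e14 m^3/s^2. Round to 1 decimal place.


Step 1: mu / r = 3.986e14 / 2.500537e+07 = 15940575.9643
Step 2: v = sqrt(15940575.9643) = 3992.6 m/s

3992.6


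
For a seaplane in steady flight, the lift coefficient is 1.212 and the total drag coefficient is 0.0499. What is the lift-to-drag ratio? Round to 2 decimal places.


Step 1: L/D = CL / CD = 1.212 / 0.0499
Step 2: L/D = 24.29

24.29


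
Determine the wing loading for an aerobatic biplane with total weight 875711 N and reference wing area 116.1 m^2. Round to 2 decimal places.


Step 1: Wing loading = W / S = 875711 / 116.1
Step 2: Wing loading = 7542.73 N/m^2

7542.73


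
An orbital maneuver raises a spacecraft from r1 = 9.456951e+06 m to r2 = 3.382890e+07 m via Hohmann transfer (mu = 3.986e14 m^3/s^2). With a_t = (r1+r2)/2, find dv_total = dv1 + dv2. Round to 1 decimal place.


Step 1: Transfer semi-major axis a_t = (9.456951e+06 + 3.382890e+07) / 2 = 2.164293e+07 m
Step 2: v1 (circular at r1) = sqrt(mu/r1) = 6492.22 m/s
Step 3: v_t1 = sqrt(mu*(2/r1 - 1/a_t)) = 8116.69 m/s
Step 4: dv1 = |8116.69 - 6492.22| = 1624.47 m/s
Step 5: v2 (circular at r2) = 3432.61 m/s, v_t2 = 2269.04 m/s
Step 6: dv2 = |3432.61 - 2269.04| = 1163.57 m/s
Step 7: Total delta-v = 1624.47 + 1163.57 = 2788.0 m/s

2788.0


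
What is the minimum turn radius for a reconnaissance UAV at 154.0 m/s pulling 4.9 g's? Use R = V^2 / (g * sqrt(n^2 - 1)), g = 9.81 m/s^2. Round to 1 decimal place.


Step 1: V^2 = 154.0^2 = 23716.0
Step 2: n^2 - 1 = 4.9^2 - 1 = 23.01
Step 3: sqrt(23.01) = 4.796874
Step 4: R = 23716.0 / (9.81 * 4.796874) = 504.0 m

504.0


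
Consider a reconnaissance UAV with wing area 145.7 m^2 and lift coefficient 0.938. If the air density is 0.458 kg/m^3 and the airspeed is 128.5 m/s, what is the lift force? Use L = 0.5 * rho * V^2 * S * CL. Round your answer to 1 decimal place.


Step 1: Calculate dynamic pressure q = 0.5 * 0.458 * 128.5^2 = 0.5 * 0.458 * 16512.25 = 3781.3053 Pa
Step 2: Multiply by wing area and lift coefficient: L = 3781.3053 * 145.7 * 0.938
Step 3: L = 550936.1749 * 0.938 = 516778.1 N

516778.1


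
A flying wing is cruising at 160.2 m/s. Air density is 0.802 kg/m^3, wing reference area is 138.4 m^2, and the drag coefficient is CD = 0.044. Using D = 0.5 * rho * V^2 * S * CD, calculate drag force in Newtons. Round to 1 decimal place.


Step 1: Dynamic pressure q = 0.5 * 0.802 * 160.2^2 = 10291.28 Pa
Step 2: Drag D = q * S * CD = 10291.28 * 138.4 * 0.044
Step 3: D = 62669.8 N

62669.8


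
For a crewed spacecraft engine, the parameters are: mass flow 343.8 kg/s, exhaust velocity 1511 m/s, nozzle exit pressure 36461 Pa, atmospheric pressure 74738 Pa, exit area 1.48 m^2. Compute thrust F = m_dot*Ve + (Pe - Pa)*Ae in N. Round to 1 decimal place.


Step 1: Momentum thrust = m_dot * Ve = 343.8 * 1511 = 519481.8 N
Step 2: Pressure thrust = (Pe - Pa) * Ae = (36461 - 74738) * 1.48 = -56649.96 N
Step 3: Total thrust F = 519481.8 + -56649.96 = 462831.8 N

462831.8


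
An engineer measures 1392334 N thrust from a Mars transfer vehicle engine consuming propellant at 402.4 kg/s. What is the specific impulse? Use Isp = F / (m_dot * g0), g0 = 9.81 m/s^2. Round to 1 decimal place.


Step 1: m_dot * g0 = 402.4 * 9.81 = 3947.54
Step 2: Isp = 1392334 / 3947.54 = 352.7 s

352.7


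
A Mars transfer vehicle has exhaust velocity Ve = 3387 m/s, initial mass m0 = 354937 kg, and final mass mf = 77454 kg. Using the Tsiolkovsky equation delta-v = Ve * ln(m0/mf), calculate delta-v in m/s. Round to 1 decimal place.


Step 1: Mass ratio m0/mf = 354937 / 77454 = 4.582552
Step 2: ln(4.582552) = 1.522256
Step 3: delta-v = 3387 * 1.522256 = 5155.9 m/s

5155.9


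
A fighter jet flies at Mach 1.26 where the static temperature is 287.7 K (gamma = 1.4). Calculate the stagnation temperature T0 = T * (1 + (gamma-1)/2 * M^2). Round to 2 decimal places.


Step 1: (gamma-1)/2 = 0.2
Step 2: M^2 = 1.5876
Step 3: 1 + 0.2 * 1.5876 = 1.31752
Step 4: T0 = 287.7 * 1.31752 = 379.05 K

379.05


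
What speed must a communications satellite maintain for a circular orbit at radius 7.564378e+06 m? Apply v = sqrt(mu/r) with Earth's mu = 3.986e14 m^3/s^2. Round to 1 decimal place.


Step 1: mu / r = 3.986e14 / 7.564378e+06 = 52694352.3975
Step 2: v = sqrt(52694352.3975) = 7259.1 m/s

7259.1


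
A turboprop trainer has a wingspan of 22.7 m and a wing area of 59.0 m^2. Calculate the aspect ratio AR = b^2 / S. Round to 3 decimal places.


Step 1: b^2 = 22.7^2 = 515.29
Step 2: AR = 515.29 / 59.0 = 8.734

8.734


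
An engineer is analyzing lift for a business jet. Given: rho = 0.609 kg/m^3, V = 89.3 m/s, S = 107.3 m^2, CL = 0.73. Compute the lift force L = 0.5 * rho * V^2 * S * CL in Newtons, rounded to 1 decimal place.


Step 1: Calculate dynamic pressure q = 0.5 * 0.609 * 89.3^2 = 0.5 * 0.609 * 7974.49 = 2428.2322 Pa
Step 2: Multiply by wing area and lift coefficient: L = 2428.2322 * 107.3 * 0.73
Step 3: L = 260549.3156 * 0.73 = 190201.0 N

190201.0


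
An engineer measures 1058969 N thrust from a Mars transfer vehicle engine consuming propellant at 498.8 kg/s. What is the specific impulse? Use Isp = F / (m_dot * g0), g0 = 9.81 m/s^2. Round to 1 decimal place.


Step 1: m_dot * g0 = 498.8 * 9.81 = 4893.23
Step 2: Isp = 1058969 / 4893.23 = 216.4 s

216.4


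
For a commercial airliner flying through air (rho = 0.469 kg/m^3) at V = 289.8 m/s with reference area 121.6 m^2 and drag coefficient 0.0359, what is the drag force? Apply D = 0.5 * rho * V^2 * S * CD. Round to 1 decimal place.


Step 1: Dynamic pressure q = 0.5 * 0.469 * 289.8^2 = 19694.2574 Pa
Step 2: Drag D = q * S * CD = 19694.2574 * 121.6 * 0.0359
Step 3: D = 85974.1 N

85974.1


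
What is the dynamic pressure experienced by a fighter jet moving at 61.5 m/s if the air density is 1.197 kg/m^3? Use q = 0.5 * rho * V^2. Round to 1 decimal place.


Step 1: V^2 = 61.5^2 = 3782.25
Step 2: q = 0.5 * 1.197 * 3782.25
Step 3: q = 2263.7 Pa

2263.7


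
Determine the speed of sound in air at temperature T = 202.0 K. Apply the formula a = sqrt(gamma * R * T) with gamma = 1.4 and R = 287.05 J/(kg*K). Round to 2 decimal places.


Step 1: gamma * R * T = 1.4 * 287.05 * 202.0 = 81177.74
Step 2: a = sqrt(81177.74) = 284.92 m/s

284.92


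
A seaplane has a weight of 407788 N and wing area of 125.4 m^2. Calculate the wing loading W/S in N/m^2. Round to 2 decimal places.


Step 1: Wing loading = W / S = 407788 / 125.4
Step 2: Wing loading = 3251.90 N/m^2

3251.90


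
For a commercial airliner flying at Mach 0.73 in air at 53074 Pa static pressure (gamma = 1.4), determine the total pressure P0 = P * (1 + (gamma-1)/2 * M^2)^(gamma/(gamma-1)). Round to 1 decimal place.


Step 1: (gamma-1)/2 * M^2 = 0.2 * 0.5329 = 0.10658
Step 2: 1 + 0.10658 = 1.10658
Step 3: Exponent gamma/(gamma-1) = 3.5
Step 4: P0 = 53074 * 1.10658^3.5 = 75652.2 Pa

75652.2


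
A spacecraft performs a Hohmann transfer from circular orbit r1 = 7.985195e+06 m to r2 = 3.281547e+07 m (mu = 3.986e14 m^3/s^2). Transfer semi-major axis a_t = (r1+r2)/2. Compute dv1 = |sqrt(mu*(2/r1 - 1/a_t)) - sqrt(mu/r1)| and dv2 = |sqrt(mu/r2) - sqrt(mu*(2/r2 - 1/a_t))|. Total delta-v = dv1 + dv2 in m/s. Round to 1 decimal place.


Step 1: Transfer semi-major axis a_t = (7.985195e+06 + 3.281547e+07) / 2 = 2.040033e+07 m
Step 2: v1 (circular at r1) = sqrt(mu/r1) = 7065.22 m/s
Step 3: v_t1 = sqrt(mu*(2/r1 - 1/a_t)) = 8960.8 m/s
Step 4: dv1 = |8960.8 - 7065.22| = 1895.57 m/s
Step 5: v2 (circular at r2) = 3485.21 m/s, v_t2 = 2180.49 m/s
Step 6: dv2 = |3485.21 - 2180.49| = 1304.73 m/s
Step 7: Total delta-v = 1895.57 + 1304.73 = 3200.3 m/s

3200.3


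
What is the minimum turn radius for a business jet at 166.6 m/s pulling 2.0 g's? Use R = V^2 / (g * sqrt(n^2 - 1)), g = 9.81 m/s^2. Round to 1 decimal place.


Step 1: V^2 = 166.6^2 = 27755.56
Step 2: n^2 - 1 = 2.0^2 - 1 = 3.0
Step 3: sqrt(3.0) = 1.732051
Step 4: R = 27755.56 / (9.81 * 1.732051) = 1633.5 m

1633.5


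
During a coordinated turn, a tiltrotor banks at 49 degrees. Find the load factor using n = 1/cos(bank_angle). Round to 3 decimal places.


Step 1: Convert 49 degrees to radians = 0.855211
Step 2: cos(49 deg) = 0.656059
Step 3: n = 1 / 0.656059 = 1.524

1.524
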